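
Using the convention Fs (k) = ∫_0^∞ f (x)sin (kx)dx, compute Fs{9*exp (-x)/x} 9*atan (k)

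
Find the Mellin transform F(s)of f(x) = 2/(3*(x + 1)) 2*pi*csc(pi*s)/3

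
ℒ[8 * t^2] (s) 16/s^3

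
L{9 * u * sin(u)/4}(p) 9 * p/(2 * (p^2 + 1)^2)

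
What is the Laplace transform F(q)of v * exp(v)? (q - 1)^(-2)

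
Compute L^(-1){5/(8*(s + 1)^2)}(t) 5*t*exp(-t)/8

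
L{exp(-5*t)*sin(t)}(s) 1/((s+5)^2+1)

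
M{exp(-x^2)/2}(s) gamma(s/2)/4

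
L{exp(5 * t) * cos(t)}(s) (s - 5)/((s - 5)^2 + 1)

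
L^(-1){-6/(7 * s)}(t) -6/7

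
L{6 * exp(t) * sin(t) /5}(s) 6/(5 * ((s - 1) ^2 + 1) ) 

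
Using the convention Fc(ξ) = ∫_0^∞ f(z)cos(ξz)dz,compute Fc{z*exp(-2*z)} (4 - ξ^2)/(ξ^2 + 4)^2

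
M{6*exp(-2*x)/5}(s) 6*gamma(s)/(5*2^s)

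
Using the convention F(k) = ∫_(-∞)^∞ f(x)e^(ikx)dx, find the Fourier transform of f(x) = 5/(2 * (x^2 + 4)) 5 * pi * exp(-2 * Abs(k))/4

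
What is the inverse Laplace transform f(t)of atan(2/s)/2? sin(2*t)/(2*t)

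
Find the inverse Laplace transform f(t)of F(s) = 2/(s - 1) 2*exp(t)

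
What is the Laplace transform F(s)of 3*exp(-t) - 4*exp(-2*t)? 3/(s+1) - 4/(s+2)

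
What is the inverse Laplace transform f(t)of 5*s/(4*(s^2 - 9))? 5*cosh(3*t)/4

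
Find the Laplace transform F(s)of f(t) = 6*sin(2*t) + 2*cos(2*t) 12/(s^2 + 4) + 2*s/(s^2 + 4)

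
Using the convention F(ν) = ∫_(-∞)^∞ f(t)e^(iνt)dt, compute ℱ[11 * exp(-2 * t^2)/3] 11 * sqrt(2) * sqrt(pi) * exp(-ν^2/8)/6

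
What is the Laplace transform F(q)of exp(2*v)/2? 1/(2*(q - 2))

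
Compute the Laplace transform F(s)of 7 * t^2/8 7/(4 * s^3)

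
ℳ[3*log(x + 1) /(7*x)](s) -3*pi*csc(pi*s) /(7*s - 7) 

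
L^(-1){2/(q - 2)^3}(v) v^2 * exp(2 * v)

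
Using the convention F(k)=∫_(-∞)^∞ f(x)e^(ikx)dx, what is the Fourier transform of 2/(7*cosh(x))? 2*pi/(7*cosh(pi*k/2))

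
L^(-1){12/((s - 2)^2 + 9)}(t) 4*exp(2*t)*sin(3*t)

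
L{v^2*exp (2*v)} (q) 2/ (q - 2)^3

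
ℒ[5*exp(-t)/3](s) 5/(3*(s + 1))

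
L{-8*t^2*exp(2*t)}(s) -16/(s - 2)^3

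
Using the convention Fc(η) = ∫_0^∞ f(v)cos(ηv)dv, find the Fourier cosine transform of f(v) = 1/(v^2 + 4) pi * exp(-2 * η)/4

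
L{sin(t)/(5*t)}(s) atan(1/s)/5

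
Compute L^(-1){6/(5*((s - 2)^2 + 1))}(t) 6*exp(2*t)*sin(t)/5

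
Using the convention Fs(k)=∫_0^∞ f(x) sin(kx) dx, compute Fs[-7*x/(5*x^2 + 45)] -7*pi*exp(-3*k) /10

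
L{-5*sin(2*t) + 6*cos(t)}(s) 6*s/(s^2 + 1) - 10/(s^2 + 4)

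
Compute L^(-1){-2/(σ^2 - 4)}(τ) -sinh(2*τ)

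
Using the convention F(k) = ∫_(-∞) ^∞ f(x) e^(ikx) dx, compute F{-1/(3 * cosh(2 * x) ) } -pi/(6 * cosh(pi * k/4) ) 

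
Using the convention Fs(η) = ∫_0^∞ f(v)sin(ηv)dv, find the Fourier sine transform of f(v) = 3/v 3*pi/2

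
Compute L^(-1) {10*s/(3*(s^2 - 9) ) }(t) 10*cosh(3*t) /3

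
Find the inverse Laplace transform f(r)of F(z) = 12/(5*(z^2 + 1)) 12*sin(r)/5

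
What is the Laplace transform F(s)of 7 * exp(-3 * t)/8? 7/(8 * (s+3))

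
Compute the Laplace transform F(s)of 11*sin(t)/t 11*atan(1/s)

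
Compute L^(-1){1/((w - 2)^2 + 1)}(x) exp(2 * x) * sin(x)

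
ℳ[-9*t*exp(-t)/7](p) -9*gamma(p+1)/7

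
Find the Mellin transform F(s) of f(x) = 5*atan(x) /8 -5*pi*sec(pi*s/2) /(16*s) 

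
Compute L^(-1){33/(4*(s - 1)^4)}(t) 11*t^3*exp(t)/8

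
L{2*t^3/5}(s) 12/(5*s^4)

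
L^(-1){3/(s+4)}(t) 3*exp(-4*t)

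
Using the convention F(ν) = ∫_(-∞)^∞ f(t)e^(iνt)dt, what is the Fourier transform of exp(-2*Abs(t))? 4/(ν^2 + 4)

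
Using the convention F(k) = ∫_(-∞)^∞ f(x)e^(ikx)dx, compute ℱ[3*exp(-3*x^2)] sqrt(3)*sqrt(pi)*exp(-k^2/12)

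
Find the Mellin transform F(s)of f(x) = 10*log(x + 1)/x -10*pi*csc(pi*s)/(s - 1)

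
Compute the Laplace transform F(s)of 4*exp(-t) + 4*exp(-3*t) 4/(s + 1) + 4/(s + 3)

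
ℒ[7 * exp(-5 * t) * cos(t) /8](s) 7 * (s + 5) /(8 * ((s + 5) ^2 + 1) ) 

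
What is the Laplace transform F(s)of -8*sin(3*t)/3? -8/(s^2 + 9)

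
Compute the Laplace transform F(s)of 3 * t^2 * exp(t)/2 3/(s - 1)^3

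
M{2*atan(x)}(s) -pi*sec(pi*s/2)/s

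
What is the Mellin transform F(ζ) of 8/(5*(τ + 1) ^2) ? -8*pi*(ζ - 1) /(5*sin(pi*ζ) ) 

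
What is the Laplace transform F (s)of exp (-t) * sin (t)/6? 1/ (6 * ( (s + 1)^2 + 1))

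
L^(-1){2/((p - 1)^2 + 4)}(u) exp(u)*sin(2*u)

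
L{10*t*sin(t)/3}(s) 20*s/(3*(s^2 + 1)^2)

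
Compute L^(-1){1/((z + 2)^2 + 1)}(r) exp(-2*r)*sin(r)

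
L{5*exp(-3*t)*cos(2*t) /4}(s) 5*(s + 3) /(4*((s + 3) ^2 + 4) ) 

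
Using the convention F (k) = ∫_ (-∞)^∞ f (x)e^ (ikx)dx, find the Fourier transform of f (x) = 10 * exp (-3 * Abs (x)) 60/ (k^2+9)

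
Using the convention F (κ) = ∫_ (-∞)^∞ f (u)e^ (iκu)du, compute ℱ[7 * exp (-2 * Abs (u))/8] 7/ (2 * (κ^2 + 4))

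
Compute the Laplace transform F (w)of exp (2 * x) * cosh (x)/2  (w - 2)/ (2 * ( (w - 2)^2 - 1))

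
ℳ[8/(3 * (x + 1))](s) 8 * pi * csc(pi * s)/3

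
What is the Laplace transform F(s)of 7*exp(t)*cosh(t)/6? 7*(s - 1)/(6*s*(s - 2))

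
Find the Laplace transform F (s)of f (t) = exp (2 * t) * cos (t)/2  (s - 2)/ (2 * ( (s - 2)^2 + 1))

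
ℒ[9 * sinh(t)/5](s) 9/(5 * (s^2-1))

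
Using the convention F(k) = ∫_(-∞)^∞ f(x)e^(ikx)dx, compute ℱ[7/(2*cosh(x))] 7*pi/(2*cosh(pi*k/2))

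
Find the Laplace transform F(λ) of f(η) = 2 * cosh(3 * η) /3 2 * λ/(3 * (λ^2 - 9) ) 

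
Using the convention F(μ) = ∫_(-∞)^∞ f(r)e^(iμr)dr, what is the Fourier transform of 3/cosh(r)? 3*pi/cosh(pi*μ/2)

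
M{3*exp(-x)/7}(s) 3*gamma(s)/7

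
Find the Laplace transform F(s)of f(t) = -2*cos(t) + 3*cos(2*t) 3*s/(s^2 + 4) - 2*s/(s^2 + 1)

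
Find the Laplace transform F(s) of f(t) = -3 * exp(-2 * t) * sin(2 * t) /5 -6/(5 * (s + 2) ^2 + 20) 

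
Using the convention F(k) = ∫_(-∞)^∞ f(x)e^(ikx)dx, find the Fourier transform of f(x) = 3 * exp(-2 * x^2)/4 3 * sqrt(2) * sqrt(pi) * exp(-k^2/8)/8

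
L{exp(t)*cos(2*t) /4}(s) (s - 1) /(4*((s - 1) ^2 + 4) ) 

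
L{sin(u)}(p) 1/(p^2 + 1)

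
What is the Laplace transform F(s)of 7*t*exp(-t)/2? 7/(2*(s + 1)^2)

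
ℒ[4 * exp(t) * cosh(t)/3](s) 4 * (s - 1)/(3 * s * (s - 2))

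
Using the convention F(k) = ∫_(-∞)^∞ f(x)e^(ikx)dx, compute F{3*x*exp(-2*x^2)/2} 3*sqrt(2)*I*sqrt(pi)*k*exp(-k^2/8)/16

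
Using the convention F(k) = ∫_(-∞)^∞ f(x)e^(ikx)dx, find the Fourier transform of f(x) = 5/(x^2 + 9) 5*pi*exp(-3*Abs(k))/3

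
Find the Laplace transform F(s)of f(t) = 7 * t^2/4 7/(2 * s^3)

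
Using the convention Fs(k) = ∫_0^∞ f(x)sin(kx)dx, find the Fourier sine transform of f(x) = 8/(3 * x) 4 * pi/3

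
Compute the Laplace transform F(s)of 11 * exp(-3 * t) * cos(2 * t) 11 * (s + 3)/((s + 3)^2 + 4)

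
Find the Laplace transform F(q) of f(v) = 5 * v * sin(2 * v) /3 20 * q/(3 * (q^2+4) ^2) 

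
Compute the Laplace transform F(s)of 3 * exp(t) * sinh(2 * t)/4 3/(2 * ((s - 1)^2 - 4))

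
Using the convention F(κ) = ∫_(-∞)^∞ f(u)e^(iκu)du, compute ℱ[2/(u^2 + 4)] pi * exp(-2 * Abs(κ))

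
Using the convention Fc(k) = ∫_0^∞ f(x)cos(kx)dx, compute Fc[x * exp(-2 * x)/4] (4 - k^2)/(4 * (k^2 + 4)^2)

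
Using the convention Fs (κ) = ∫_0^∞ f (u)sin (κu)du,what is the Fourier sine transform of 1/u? pi/2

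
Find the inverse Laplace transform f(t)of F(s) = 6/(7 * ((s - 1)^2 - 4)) 3 * exp(t) * sinh(2 * t)/7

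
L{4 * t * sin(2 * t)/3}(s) 16 * s/(3 * (s^2 + 4)^2)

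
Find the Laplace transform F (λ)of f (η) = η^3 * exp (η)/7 6/ (7 * (λ - 1)^4)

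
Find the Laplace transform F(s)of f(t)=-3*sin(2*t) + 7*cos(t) 7*s/(s^2 + 1)-6/(s^2 + 4)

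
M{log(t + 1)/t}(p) -pi*csc(pi*p)/(p - 1)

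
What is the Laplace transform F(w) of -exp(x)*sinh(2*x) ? -2/((w - 1) ^2 - 4) 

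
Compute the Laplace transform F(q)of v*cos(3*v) (q^2 - 9)/(q^2 + 9)^2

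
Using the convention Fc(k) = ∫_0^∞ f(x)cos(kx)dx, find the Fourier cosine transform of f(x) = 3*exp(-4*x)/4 3/(k^2 + 16)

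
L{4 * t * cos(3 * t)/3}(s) 4 * (s^2 - 9)/(3 * (s^2 + 9)^2)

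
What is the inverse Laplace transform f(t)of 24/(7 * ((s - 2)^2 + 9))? 8 * exp(2 * t) * sin(3 * t)/7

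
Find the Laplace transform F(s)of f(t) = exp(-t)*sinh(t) 1/(s*(s + 2))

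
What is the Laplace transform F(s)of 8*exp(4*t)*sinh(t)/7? 8/(7*((s - 4)^2-1))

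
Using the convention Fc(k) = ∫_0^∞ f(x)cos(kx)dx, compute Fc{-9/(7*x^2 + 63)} -3*pi*exp(-3*k)/14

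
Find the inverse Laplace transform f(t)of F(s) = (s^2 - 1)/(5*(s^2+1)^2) t*cos(t)/5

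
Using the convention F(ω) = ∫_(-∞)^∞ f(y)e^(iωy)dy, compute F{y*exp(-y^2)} I*sqrt(pi)*ω*exp(-ω^2/4)/2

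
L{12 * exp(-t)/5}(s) 12/(5 * (s + 1))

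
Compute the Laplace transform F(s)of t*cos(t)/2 (s^2 - 1)/(2*(s^2 + 1)^2)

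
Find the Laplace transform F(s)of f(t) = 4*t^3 24/s^4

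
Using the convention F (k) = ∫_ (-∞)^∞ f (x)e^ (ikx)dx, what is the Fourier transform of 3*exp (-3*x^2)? sqrt (3)*sqrt (pi)*exp (-k^2/12)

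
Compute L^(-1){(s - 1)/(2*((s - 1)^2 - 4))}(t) exp(t)*cosh(2*t)/2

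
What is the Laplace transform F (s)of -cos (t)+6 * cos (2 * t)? 6 * s/ (s^2+4)- s/ (s^2+1)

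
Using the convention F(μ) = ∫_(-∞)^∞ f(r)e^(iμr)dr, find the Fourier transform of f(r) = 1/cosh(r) pi/cosh(pi*μ/2)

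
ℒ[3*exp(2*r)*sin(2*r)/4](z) 3/(2*((z - 2)^2+4))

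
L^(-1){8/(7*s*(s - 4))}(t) 4*exp(2*t)*sinh(2*t)/7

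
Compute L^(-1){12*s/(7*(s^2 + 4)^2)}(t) 3*t*sin(2*t)/7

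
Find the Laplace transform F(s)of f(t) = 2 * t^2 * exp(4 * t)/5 4/(5 * (s - 4)^3)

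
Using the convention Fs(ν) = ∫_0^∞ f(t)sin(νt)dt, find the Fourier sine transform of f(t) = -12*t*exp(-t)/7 -24*ν/(7*(ν^2 + 1)^2)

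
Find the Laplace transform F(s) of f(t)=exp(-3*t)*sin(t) 1/((s + 3) ^2 + 1) 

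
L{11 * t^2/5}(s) 22/(5 * s^3)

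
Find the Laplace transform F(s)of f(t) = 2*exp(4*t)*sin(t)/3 2/(3*((s - 4)^2 + 1))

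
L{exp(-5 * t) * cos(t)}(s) (s + 5)/((s + 5)^2 + 1)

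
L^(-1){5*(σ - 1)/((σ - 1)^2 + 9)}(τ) 5*exp(τ)*cos(3*τ)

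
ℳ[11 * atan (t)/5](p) -11 * pi * sec (pi * p/2)/ (10 * p)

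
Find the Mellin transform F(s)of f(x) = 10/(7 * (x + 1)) 10 * pi * csc(pi * s)/7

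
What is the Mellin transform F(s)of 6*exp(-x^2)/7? 3*gamma(s/2)/7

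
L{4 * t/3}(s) 4/(3 * s^2)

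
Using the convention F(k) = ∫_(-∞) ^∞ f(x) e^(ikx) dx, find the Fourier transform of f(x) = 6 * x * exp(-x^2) 3 * I * sqrt(pi) * k * exp(-k^2/4) 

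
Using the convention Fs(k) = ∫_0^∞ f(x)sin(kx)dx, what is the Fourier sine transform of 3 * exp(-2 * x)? 3 * k/(k^2+4)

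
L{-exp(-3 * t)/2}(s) -1/(2 * s+6)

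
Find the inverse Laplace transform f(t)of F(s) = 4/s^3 2 * t^2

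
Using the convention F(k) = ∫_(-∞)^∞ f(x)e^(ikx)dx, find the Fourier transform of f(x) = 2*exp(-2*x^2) sqrt(2)*sqrt(pi)*exp(-k^2/8)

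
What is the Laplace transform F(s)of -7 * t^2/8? -7/(4 * s^3)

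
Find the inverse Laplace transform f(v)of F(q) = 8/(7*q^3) 4*v^2/7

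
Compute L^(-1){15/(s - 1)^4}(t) 5*t^3*exp(t)/2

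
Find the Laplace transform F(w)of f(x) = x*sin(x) 2*w/(w^2 + 1)^2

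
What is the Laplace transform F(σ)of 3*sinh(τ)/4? 3/(4*(σ^2 - 1))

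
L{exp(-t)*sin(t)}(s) 1/((s+1)^2+1)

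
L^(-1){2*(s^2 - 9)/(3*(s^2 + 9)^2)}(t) 2*t*cos(3*t)/3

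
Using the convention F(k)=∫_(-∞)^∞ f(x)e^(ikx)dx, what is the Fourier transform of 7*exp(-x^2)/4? 7*sqrt(pi)*exp(-k^2/4)/4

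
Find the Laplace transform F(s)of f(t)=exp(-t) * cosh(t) (s + 1)/(s * (s + 2))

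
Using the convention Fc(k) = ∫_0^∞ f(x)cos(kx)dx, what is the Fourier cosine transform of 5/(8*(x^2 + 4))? 5*pi*exp(-2*k)/32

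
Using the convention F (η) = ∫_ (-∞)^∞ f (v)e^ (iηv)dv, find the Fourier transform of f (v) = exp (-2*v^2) sqrt (2)*sqrt (pi)*exp (-η^2/8)/2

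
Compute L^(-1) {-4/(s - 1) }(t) -4*exp(t) 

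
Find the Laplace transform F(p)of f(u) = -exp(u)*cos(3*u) (1 - p)/((p - 1)^2 + 9)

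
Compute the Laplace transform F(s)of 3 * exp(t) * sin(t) 3/((s - 1)^2 + 1)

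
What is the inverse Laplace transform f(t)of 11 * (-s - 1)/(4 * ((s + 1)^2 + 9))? -11 * exp(-t) * cos(3 * t)/4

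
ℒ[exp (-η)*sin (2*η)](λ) 2/ ( (λ + 1)^2 + 4)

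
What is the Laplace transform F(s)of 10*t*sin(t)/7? 20*s/(7*(s^2+1)^2)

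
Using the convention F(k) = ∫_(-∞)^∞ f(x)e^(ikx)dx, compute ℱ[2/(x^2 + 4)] pi*exp(-2*Abs(k))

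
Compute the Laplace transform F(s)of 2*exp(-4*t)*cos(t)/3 2*(s + 4)/(3*((s + 4)^2 + 1))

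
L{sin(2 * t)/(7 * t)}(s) atan(2/s)/7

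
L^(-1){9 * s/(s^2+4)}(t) 9 * cos(2 * t)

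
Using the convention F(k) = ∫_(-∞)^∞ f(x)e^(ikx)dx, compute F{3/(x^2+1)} 3 * pi * exp(-Abs(k))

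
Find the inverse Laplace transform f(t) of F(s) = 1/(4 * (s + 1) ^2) t * exp(-t) /4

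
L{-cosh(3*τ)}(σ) -σ/(σ^2 - 9)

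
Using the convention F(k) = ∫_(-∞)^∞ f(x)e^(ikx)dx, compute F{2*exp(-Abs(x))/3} 4/(3*(k^2 + 1))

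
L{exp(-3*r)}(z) 1/(z + 3)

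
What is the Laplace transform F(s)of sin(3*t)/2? 3/(2*(s^2 + 9))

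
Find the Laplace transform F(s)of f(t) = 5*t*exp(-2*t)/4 5/(4*(s + 2)^2)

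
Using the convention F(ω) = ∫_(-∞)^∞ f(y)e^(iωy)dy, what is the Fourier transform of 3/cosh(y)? 3*pi/cosh(pi*ω/2)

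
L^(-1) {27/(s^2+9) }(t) 9*sin(3*t) 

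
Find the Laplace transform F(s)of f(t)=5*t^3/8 15/(4*s^4)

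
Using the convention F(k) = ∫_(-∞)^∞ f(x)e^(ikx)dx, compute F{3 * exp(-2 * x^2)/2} 3 * sqrt(2) * sqrt(pi) * exp(-k^2/8)/4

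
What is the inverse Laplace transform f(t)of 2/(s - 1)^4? t^3*exp(t)/3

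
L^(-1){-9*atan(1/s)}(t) -9*sin(t)/t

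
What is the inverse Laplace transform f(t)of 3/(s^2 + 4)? 3 * sin(2 * t)/2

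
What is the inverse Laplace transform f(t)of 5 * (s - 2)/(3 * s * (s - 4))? 5 * exp(2 * t) * cosh(2 * t)/3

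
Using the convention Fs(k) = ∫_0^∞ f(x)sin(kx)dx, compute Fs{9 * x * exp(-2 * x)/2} 18 * k/(k^2 + 4)^2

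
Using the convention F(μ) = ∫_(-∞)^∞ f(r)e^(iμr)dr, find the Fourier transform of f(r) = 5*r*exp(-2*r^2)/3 5*sqrt(2)*I*sqrt(pi)*μ*exp(-μ^2/8)/24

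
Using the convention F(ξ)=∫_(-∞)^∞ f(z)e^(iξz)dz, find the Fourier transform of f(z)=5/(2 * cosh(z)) 5 * pi/(2 * cosh(pi * ξ/2))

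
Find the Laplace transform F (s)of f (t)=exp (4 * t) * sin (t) 1/ ( (s - 4)^2 + 1)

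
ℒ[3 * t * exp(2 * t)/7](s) 3/(7 * (s - 2)^2)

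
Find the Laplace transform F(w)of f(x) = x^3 6/w^4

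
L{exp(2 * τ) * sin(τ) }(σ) 1/((σ - 2) ^2 + 1) 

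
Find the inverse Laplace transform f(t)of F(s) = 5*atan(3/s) 5*sin(3*t)/t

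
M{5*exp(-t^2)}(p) 5*gamma(p/2)/2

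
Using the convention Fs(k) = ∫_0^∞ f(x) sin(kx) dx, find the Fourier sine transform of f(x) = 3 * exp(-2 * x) 3 * k/(k^2+4) 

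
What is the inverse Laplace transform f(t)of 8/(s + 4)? 8*exp(-4*t)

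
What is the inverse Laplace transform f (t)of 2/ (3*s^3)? t^2/3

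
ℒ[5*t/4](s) 5/(4*s^2)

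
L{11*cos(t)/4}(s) 11*s/(4*(s^2 + 1))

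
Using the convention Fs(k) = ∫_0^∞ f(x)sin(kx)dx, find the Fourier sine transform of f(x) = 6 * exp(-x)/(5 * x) 6 * atan(k)/5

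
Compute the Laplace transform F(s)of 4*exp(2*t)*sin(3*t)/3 4/((s - 2)^2 + 9)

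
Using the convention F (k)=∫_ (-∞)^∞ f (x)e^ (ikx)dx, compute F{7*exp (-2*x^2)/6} 7*sqrt (2)*sqrt (pi)*exp (-k^2/8)/12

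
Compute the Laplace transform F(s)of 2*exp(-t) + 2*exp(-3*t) 2/(s + 3) + 2/(s + 1)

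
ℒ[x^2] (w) 2/w^3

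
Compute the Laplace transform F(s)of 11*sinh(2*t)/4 11/(2*(s^2 - 4))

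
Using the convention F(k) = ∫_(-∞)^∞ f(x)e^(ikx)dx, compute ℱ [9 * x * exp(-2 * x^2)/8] 9 * sqrt(2) * I * sqrt(pi) * k * exp(-k^2/8)/64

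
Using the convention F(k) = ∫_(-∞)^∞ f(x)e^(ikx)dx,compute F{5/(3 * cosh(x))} 5 * pi/(3 * cosh(pi * k/2))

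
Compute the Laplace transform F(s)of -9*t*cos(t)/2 9*(1 - s^2)/(2*(s^2 + 1)^2)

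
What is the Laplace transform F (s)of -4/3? -4/ (3 * s)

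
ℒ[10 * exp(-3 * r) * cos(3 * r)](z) 10 * (z + 3) /((z + 3) ^2 + 9) 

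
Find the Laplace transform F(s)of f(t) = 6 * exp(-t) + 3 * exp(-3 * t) 6/(s + 1) + 3/(s + 3)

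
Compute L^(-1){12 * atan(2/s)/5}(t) 12 * sin(2 * t)/(5 * t)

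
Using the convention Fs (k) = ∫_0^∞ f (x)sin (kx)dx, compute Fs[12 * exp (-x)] 12 * k/ (k^2 + 1)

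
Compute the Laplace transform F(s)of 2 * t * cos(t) 2 * (s^2 - 1)/(s^2 + 1)^2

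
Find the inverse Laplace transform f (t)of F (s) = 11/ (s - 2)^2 11*t*exp (2*t)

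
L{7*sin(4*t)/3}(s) 28/(3*(s^2 + 16))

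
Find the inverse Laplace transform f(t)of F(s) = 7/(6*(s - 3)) 7*exp(3*t)/6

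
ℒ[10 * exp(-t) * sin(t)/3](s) 10/(3 * ((s + 1)^2 + 1))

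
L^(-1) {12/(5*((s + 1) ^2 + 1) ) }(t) 12*exp(-t)*sin(t) /5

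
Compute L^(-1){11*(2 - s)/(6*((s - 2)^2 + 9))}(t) -11*exp(2*t)*cos(3*t)/6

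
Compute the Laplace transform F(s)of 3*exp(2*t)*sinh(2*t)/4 3/(2*s*(s - 4))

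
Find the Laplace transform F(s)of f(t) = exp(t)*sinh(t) 1/(s*(s - 2))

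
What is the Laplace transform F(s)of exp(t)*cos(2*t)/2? (s - 1)/(2*((s - 1)^2 + 4))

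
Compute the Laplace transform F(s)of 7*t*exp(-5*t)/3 7/(3*(s + 5)^2)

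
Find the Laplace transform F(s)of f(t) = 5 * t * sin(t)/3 10 * s/(3 * (s^2 + 1)^2)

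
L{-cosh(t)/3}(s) -s/(3 * s^2 - 3)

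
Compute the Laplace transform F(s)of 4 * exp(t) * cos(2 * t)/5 4 * (s - 1)/(5 * ((s - 1)^2+4))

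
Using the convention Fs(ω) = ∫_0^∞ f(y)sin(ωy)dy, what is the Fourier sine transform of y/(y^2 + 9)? pi * exp(-3 * ω)/2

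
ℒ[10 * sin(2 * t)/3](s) 20/(3 * (s^2 + 4))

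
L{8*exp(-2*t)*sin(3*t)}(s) 24/((s + 2)^2 + 9)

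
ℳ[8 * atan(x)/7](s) -4 * pi * sec(pi * s/2)/(7 * s)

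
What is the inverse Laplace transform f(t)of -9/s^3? -9*t^2/2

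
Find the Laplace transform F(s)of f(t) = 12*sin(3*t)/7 36/(7*(s^2 + 9))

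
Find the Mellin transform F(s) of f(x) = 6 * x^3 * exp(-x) 6 * gamma(s + 3) 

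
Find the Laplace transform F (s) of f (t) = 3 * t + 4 4/s + 3/s^2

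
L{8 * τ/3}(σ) 8/(3 * σ^2)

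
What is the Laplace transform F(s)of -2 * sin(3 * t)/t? -2 * atan(3/s)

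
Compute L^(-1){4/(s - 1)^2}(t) 4 * t * exp(t)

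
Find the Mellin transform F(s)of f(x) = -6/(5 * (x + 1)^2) 6 * pi * (s - 1)/(5 * sin(pi * s))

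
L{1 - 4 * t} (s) 1/s - 4/s^2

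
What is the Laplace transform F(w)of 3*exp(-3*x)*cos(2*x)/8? 3*(w+3)/(8*((w+3)^2+4))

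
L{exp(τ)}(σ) 1/(σ - 1)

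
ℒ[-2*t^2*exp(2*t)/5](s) -4/(5*(s - 2)^3)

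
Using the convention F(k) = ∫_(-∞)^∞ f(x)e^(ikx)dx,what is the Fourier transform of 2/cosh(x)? 2 * pi/cosh(pi * k/2)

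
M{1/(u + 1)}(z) pi * csc(pi * z)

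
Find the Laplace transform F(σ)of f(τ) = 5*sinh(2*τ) 10/(σ^2-4)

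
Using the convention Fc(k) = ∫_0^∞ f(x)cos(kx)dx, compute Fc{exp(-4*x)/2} 2/(k^2 + 16)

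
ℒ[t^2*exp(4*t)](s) 2/(s - 4)^3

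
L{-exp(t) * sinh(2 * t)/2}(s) -1/((s - 1)^2 - 4)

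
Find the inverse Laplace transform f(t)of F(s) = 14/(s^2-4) 7*sinh(2*t)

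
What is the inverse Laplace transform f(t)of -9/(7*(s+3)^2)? -9*t*exp(-3*t)/7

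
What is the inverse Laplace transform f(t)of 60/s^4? 10*t^3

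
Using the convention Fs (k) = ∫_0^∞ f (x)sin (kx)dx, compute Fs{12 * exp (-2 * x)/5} 12 * k/ (5 * (k^2 + 4))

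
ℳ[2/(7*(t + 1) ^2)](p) -2*pi*(p - 1) /(7*sin(pi*p) ) 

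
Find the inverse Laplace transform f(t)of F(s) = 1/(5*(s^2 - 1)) sinh(t)/5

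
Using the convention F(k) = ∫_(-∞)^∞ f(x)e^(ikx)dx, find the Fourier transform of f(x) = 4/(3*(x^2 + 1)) 4*pi*exp(-Abs(k))/3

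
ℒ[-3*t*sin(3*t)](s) -18*s/(s^2+9)^2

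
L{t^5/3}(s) 40/s^6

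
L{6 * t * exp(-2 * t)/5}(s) 6/(5 * (s+2)^2)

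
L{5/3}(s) 5/(3*s)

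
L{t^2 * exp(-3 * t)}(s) 2/(s + 3)^3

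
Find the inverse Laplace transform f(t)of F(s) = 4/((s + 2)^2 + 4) 2*exp(-2*t)*sin(2*t)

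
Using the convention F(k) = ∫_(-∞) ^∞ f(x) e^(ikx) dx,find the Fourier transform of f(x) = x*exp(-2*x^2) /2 sqrt(2)*I*sqrt(pi)*k*exp(-k^2/8) /16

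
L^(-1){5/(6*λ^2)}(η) 5*η/6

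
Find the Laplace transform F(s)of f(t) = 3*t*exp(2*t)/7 3/(7*(s - 2)^2)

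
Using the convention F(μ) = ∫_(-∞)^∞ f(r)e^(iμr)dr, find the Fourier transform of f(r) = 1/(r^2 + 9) pi * exp(-3 * Abs(μ))/3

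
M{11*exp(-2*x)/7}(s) 11*gamma(s)/(7*2^s)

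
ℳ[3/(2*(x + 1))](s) 3*pi*csc(pi*s)/2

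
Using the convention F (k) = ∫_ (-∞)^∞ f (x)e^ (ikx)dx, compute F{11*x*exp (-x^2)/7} 11*I*sqrt (pi)*k*exp (-k^2/4)/14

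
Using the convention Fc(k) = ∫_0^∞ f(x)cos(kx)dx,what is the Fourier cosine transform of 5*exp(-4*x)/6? 10/(3*(k^2 + 16))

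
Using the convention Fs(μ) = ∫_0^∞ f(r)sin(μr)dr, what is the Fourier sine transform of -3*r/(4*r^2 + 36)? -3*pi*exp(-3*μ)/8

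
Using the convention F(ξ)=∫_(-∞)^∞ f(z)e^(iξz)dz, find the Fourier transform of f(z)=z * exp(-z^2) I * sqrt(pi) * ξ * exp(-ξ^2/4)/2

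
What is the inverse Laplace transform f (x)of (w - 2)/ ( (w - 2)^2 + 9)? exp (2*x)*cos (3*x)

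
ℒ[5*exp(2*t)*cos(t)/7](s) 5*(s - 2)/(7*((s - 2)^2 + 1))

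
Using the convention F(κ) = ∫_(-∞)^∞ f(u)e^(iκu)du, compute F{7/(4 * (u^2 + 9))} 7 * pi * exp(-3 * Abs(κ))/12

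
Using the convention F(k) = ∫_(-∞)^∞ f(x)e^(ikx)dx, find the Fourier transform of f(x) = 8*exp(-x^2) 8*sqrt(pi)*exp(-k^2/4)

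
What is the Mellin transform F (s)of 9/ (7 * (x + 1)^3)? 9 * pi * (s - 2) * (s - 1)/ (14 * sin (pi * s))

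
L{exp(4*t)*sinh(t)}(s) 1/((s - 4)^2-1)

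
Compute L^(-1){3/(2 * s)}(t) 3/2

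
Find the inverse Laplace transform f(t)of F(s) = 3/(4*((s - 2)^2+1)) 3*exp(2*t)*sin(t)/4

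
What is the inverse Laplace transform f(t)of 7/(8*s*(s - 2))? 7*exp(t)*sinh(t)/8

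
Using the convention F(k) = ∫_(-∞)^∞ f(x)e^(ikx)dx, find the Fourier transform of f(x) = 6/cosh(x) 6*pi/cosh(pi*k/2)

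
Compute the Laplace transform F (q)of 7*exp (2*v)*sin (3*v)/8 21/ (8*( (q - 2)^2 + 9))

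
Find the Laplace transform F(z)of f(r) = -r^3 -6/z^4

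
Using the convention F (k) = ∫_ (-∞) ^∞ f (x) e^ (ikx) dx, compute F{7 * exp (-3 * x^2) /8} 7 * sqrt (3) * sqrt (pi) * exp (-k^2/12) /24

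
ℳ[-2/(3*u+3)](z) -2*pi*csc(pi*z)/3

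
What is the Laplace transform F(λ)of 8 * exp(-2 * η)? 8/(λ + 2)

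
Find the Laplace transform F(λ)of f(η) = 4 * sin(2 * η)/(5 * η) 4 * atan(2/λ)/5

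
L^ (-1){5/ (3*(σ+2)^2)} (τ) 5*τ*exp (-2*τ)/3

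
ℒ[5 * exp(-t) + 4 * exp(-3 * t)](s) 4/(s + 3) + 5/(s + 1)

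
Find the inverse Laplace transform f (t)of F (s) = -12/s -12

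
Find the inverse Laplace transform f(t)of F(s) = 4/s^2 4*t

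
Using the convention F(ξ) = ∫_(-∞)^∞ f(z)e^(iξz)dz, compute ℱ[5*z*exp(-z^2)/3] 5*I*sqrt(pi)*ξ*exp(-ξ^2/4)/6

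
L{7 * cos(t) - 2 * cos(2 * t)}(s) 7 * s/(s^2 + 1) - 2 * s/(s^2 + 4)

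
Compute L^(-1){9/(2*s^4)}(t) 3*t^3/4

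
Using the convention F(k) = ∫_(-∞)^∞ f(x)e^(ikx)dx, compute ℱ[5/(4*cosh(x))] 5*pi/(4*cosh(pi*k/2))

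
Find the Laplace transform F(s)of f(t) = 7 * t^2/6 7/(3 * s^3)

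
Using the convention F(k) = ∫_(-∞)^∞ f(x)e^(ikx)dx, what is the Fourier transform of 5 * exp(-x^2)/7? 5 * sqrt(pi) * exp(-k^2/4)/7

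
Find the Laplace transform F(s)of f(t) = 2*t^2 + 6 6/s + 4/s^3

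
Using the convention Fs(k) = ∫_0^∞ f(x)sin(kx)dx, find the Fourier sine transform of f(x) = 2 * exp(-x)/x 2 * atan(k)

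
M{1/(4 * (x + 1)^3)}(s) pi * (s - 2) * (s - 1)/(8 * sin(pi * s))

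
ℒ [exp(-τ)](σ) 1/(σ + 1)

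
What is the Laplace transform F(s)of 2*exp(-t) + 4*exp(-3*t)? 4/(s + 3) + 2/(s + 1)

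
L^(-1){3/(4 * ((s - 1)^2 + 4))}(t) 3 * exp(t) * sin(2 * t)/8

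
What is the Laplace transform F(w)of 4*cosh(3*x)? 4*w/(w^2 - 9)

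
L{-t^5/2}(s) -60/s^6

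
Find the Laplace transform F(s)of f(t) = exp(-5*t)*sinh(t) 1/((s + 5)^2 - 1)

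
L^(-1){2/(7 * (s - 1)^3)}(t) t^2 * exp(t)/7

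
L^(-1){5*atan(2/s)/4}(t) 5*sin(2*t)/(4*t)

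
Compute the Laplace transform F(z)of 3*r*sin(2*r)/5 12*z/(5*(z^2 + 4)^2)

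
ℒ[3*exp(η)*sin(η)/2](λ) 3/(2*((λ - 1)^2 + 1))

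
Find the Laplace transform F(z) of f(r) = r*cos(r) (z^2 - 1) /(z^2 + 1) ^2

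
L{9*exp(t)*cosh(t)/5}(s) 9*(s - 1)/(5*s*(s - 2))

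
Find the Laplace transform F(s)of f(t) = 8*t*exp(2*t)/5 8/(5*(s - 2)^2)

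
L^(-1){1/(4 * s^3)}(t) t^2/8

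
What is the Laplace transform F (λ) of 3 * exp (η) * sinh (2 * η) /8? 3/ (4 * ( (λ - 1) ^2-4) ) 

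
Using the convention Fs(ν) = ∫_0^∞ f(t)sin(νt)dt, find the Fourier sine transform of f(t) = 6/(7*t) 3*pi/7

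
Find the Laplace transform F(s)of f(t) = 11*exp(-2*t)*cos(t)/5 11*(s + 2)/(5*((s + 2)^2 + 1))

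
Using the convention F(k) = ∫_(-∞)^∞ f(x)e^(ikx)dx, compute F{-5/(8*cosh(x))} -5*pi/(8*cosh(pi*k/2))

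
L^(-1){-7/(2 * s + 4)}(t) -7 * exp(-2 * t)/2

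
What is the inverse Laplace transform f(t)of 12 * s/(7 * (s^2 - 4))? 12 * cosh(2 * t)/7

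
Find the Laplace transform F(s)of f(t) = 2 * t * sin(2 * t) 8 * s/(s^2+4)^2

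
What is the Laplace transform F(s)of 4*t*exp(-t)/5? 4/(5*(s + 1)^2)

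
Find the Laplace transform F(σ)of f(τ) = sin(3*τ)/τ atan(3/σ)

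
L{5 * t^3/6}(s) 5/s^4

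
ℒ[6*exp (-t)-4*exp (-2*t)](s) 6/ (s + 1)-4/ (s + 2)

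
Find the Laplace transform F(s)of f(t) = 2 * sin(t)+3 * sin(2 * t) 2/(s^2+1)+6/(s^2+4)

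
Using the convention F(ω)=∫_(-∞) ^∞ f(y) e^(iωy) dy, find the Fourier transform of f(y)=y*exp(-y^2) I*sqrt(pi)*ω*exp(-ω^2/4) /2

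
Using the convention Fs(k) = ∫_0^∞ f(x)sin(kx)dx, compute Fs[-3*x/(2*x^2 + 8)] -3*pi*exp(-2*k)/4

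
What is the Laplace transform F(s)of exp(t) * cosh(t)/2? (s - 1)/(2 * s * (s - 2))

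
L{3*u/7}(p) 3/(7*p^2)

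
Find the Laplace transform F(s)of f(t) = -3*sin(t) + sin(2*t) 2/(s^2 + 4)-3/(s^2 + 1)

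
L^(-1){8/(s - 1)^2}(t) 8*t*exp(t)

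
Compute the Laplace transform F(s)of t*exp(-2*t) (s + 2)^(-2)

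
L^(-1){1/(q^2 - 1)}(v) sinh(v)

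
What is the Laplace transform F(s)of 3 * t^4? 72/s^5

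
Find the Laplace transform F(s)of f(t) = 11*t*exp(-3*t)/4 11/(4*(s + 3)^2)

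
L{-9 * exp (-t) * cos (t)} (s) 9 * (-s - 1)/ ( (s + 1)^2 + 1)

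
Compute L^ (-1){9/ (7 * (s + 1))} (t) 9 * exp (-t)/7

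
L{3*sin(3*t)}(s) 9/(s^2 + 9)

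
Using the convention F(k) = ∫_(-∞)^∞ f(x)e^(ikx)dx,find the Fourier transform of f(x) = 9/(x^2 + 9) 3*pi*exp(-3*Abs(k))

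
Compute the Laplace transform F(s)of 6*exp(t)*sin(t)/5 6/(5*((s - 1)^2 + 1))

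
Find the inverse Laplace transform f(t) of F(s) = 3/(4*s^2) 3*t/4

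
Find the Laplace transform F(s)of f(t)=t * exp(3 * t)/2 1/(2 * (s - 3)^2)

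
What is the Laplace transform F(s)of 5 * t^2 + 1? 10/s^3 + 1/s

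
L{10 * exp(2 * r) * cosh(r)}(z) 10 * (z - 2)/((z - 2)^2 - 1)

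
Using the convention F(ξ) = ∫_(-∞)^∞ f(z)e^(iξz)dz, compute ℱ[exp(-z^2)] sqrt(pi)*exp(-ξ^2/4)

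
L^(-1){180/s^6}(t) 3*t^5/2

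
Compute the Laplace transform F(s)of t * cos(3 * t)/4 (s^2 - 9)/(4 * (s^2 + 9)^2)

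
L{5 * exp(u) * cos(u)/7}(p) 5 * (p - 1)/(7 * ((p - 1)^2 + 1))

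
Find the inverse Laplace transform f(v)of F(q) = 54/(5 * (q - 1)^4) 9 * v^3 * exp(v)/5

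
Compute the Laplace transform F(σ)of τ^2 2/σ^3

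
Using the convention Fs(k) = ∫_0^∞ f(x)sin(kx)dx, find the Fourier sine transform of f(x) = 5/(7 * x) 5 * pi/14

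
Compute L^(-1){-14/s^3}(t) -7*t^2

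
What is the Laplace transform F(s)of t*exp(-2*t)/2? 1/(2*(s + 2)^2)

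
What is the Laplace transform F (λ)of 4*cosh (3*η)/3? 4*λ/ (3*(λ^2 - 9))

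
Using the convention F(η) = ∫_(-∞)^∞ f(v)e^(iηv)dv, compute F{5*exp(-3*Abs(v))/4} 15/(2*(η^2 + 9))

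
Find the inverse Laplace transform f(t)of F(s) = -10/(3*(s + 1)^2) -10*t*exp(-t)/3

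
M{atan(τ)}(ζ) -pi * sec(pi * ζ/2)/(2 * ζ)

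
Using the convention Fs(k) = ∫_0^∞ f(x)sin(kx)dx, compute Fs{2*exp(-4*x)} 2*k/(k^2 + 16)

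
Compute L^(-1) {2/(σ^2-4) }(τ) sinh(2*τ) 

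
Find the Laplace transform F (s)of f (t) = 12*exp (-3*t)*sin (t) 12/ ( (s + 3)^2 + 1)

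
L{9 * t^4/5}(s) 216/(5 * s^5)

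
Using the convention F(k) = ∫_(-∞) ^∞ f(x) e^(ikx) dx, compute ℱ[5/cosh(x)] 5 * pi/cosh(pi * k/2) 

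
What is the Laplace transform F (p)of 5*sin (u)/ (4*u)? 5*atan (1/p)/4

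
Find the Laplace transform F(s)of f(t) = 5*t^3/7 30/(7*s^4)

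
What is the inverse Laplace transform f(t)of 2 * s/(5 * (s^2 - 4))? 2 * cosh(2 * t)/5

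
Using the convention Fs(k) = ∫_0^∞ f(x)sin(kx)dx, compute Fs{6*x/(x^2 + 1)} 3*pi*exp(-k)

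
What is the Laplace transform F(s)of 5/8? 5/(8*s)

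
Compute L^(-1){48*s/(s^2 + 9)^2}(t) 8*t*sin(3*t)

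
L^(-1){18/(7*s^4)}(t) 3*t^3/7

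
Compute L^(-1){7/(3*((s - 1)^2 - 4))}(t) 7*exp(t)*sinh(2*t)/6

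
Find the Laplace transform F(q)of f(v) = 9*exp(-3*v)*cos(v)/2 9*(q + 3)/(2*((q + 3)^2 + 1))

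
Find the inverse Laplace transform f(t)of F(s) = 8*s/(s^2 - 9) 8*cosh(3*t)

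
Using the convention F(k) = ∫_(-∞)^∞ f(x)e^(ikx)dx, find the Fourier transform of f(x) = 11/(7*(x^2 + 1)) 11*pi*exp(-Abs(k))/7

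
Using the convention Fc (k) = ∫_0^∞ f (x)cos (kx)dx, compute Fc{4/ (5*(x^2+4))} pi*exp (-2*k)/5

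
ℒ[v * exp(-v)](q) (q + 1)^(-2)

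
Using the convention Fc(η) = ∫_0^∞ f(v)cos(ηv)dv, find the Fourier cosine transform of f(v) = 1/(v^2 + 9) pi*exp(-3*η)/6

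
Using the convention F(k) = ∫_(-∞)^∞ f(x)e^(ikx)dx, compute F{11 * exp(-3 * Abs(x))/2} 33/(k^2 + 9)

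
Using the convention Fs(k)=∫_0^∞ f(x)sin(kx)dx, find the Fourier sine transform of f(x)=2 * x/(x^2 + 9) pi * exp(-3 * k)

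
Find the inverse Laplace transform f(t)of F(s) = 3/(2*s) 3/2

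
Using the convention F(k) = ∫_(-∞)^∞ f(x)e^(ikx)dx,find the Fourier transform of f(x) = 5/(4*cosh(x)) 5*pi/(4*cosh(pi*k/2))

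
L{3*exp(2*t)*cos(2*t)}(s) 3*(s - 2)/((s - 2)^2 + 4)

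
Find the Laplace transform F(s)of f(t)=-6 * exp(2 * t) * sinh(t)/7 -6/(7 * (s - 2)^2 - 7)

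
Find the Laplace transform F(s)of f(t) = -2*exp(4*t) -2/(s - 4)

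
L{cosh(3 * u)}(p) p/(p^2-9)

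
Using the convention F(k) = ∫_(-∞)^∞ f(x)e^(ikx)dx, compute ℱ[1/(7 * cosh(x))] pi/(7 * cosh(pi * k/2))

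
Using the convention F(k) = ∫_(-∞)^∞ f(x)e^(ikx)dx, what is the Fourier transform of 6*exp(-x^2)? 6*sqrt(pi)*exp(-k^2/4)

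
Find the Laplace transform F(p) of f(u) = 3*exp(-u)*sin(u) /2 3/(2*((p + 1) ^2 + 1) ) 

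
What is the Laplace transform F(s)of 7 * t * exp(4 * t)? 7/(s - 4)^2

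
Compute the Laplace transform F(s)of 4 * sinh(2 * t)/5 8/(5 * (s^2 - 4))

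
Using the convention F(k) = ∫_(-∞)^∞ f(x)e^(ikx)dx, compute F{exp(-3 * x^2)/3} sqrt(3) * sqrt(pi) * exp(-k^2/12)/9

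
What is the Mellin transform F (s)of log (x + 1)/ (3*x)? -pi*csc (pi*s)/ (3*s - 3)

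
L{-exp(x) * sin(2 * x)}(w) -2/((w - 1)^2 + 4)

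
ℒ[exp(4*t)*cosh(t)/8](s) (s - 4)/(8*((s - 4)^2 - 1))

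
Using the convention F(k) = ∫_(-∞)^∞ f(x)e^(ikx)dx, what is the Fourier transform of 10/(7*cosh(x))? 10*pi/(7*cosh(pi*k/2))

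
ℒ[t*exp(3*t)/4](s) 1/(4*(s - 3)^2)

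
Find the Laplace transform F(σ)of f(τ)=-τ -1/σ^2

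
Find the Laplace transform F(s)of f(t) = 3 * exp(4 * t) 3/(s - 4)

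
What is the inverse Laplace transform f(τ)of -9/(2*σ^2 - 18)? -3*sinh(3*τ)/2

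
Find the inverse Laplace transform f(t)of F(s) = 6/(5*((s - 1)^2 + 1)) 6*exp(t)*sin(t)/5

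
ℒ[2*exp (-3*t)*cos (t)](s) 2*(s+3)/ ( (s+3)^2+1)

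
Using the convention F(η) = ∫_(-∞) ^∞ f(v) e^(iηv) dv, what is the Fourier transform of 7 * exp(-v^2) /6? 7 * sqrt(pi) * exp(-η^2/4) /6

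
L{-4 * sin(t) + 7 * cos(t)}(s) 7 * s/(s^2 + 1) - 4/(s^2 + 1)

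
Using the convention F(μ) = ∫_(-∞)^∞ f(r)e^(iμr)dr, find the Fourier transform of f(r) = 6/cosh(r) 6*pi/cosh(pi*μ/2)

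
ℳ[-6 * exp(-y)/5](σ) -6 * gamma(σ)/5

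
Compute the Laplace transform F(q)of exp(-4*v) 1/(q + 4)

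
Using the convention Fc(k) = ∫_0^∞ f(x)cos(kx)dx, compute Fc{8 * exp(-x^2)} 4 * sqrt(pi) * exp(-k^2/4)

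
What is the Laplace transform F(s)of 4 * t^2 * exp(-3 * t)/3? 8/(3 * (s + 3)^3)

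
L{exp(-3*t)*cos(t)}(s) (s+3)/((s+3)^2+1)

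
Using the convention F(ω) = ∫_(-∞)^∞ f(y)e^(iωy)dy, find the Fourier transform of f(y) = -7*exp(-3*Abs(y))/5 -42/(5*ω^2 + 45)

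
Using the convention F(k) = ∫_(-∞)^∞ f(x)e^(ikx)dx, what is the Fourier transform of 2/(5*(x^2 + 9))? 2*pi*exp(-3*Abs(k))/15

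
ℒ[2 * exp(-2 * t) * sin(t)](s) 2/((s + 2)^2 + 1)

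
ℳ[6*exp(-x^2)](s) 3*gamma(s/2)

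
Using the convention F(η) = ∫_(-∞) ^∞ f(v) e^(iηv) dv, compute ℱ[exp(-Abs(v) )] 2/(η^2 + 1) 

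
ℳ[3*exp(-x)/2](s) 3*gamma(s)/2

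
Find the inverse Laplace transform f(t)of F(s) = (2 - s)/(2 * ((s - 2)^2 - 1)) -exp(2 * t) * cosh(t)/2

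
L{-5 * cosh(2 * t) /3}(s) -5 * s/(3 * s^2 - 12) 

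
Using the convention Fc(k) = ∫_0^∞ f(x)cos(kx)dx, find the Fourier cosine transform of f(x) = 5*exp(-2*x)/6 5/(3*(k^2 + 4))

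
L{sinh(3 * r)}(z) 3/(z^2 - 9)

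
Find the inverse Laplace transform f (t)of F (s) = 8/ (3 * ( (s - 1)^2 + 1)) 8 * exp (t) * sin (t)/3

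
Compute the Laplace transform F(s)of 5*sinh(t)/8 5/(8*(s^2 - 1))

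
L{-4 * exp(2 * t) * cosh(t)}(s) 4 * (2 - s)/((s - 2)^2 - 1)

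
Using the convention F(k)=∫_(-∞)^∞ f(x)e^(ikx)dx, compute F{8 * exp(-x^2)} 8 * sqrt(pi) * exp(-k^2/4)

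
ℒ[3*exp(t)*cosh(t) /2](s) 3*(s - 1) /(2*s*(s - 2) ) 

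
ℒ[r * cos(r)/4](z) (z^2 - 1)/(4 * (z^2 + 1)^2)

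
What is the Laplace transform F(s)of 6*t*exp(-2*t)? 6/(s + 2)^2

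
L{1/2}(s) 1/(2*s)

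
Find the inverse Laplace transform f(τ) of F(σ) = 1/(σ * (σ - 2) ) exp(τ) * sinh(τ) 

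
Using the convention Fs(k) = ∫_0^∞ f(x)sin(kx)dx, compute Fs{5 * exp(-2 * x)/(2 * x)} 5 * atan(k/2)/2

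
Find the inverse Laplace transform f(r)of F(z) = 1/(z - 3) exp(3 * r)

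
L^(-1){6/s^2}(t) 6*t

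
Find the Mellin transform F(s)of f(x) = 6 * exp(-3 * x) 6 * gamma(s)/3^s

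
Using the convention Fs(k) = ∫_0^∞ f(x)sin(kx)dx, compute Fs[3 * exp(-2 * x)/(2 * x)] 3 * atan(k/2)/2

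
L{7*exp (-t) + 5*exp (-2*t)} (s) 7/ (s + 1) + 5/ (s + 2)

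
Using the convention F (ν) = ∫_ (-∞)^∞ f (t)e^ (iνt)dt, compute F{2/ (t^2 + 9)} 2 * pi * exp (-3 * Abs (ν))/3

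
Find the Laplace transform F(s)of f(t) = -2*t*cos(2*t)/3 2*(4 - s^2)/(3*(s^2 + 4)^2)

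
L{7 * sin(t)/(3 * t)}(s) 7 * atan(1/s)/3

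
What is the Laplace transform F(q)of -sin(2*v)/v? -atan(2/q)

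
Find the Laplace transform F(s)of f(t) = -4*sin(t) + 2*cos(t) 2*s/(s^2 + 1) - 4/(s^2 + 1)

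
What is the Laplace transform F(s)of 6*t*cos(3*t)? 6*(s^2 - 9)/(s^2 + 9)^2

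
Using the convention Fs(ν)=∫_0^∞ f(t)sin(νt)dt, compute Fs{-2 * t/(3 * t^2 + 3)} -pi * exp(-ν)/3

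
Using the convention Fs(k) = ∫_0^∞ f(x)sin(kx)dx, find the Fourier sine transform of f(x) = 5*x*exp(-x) 10*k/(k^2+1)^2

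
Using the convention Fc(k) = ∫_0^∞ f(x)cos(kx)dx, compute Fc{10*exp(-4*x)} 40/(k^2 + 16)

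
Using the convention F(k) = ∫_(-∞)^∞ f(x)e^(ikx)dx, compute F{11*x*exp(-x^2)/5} 11*I*sqrt(pi)*k*exp(-k^2/4)/10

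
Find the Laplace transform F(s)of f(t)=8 8/s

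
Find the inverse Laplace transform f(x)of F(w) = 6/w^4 x^3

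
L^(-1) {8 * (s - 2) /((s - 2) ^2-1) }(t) 8 * exp(2 * t) * cosh(t) 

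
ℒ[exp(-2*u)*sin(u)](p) 1/((p + 2) ^2 + 1) 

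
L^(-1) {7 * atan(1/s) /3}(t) 7 * sin(t) /(3 * t) 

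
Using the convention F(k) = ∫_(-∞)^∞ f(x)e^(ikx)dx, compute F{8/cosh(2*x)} 4*pi/cosh(pi*k/4)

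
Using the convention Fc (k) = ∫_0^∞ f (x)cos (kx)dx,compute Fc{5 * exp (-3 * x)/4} 15/ (4 * (k^2 + 9))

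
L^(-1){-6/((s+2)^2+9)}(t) -2 * exp(-2 * t) * sin(3 * t)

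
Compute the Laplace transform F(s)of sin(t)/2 1/(2 * (s^2 + 1))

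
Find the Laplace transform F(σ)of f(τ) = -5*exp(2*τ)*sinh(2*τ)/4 -5/(2*σ*(σ - 4))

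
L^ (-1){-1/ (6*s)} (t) -1/6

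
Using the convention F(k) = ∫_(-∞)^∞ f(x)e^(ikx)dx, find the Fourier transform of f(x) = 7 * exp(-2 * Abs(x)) 28/(k^2 + 4)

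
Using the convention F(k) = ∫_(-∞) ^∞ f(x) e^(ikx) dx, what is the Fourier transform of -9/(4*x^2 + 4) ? -9*pi*exp(-Abs(k) ) /4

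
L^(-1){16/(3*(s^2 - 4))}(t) 8*sinh(2*t)/3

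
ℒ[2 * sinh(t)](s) 2/(s^2 - 1)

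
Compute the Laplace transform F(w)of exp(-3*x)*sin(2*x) 2/((w + 3)^2 + 4)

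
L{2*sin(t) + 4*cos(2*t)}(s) 2/(s^2 + 1) + 4*s/(s^2 + 4)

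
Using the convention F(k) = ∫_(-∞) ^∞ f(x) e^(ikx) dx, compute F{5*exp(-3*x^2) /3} 5*sqrt(3)*sqrt(pi)*exp(-k^2/12) /9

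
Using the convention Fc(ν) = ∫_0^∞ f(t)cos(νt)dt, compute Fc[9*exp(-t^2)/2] 9*sqrt(pi)*exp(-ν^2/4)/4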